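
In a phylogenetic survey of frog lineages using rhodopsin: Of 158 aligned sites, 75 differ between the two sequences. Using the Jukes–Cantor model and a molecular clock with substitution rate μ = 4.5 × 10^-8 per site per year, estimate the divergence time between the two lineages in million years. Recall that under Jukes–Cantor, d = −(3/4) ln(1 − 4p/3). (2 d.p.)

p = 75/158 ≈ 0.474684.
d = −(3/4) ln(1 − 4p/3) = −0.75 ln(1 − 0.632912) = −0.75 ln(0.367088)
  = −0.75 × (-1.002154) = 0.751616 substitutions/site.
Under a molecular clock d = 2μt, so t = d/(2μ) = 0.751616 / (2 × 4.5 × 10^-8) = 8.35 million years.

8.35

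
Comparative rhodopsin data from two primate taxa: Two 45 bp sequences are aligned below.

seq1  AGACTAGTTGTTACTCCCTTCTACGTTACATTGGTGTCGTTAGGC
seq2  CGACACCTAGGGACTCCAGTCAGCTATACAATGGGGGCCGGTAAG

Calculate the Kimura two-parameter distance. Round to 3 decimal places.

0.980

Of 45 sites, 3 differences are transitions and 20 are transversions, so P = 3/45 ≈ 0.066667 and Q = 20/45 ≈ 0.444444.
Under the Kimura two-parameter model, d = −½ ln(1 − 2P − Q) − ¼ ln(1 − 2Q).
1 − 2P − Q = 0.422222, giving −½ ln(0.422222) = 0.431112.
1 − 2Q = 0.111112, giving −¼ ln(0.111112) = 0.549304.
d = 0.431112 + 0.549304 = 0.980416.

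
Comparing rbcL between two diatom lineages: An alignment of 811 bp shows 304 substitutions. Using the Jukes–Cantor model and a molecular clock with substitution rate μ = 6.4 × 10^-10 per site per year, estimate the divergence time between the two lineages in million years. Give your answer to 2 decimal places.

p = 304/811 ≈ 0.374846.
d = −(3/4) ln(1 − 4p/3) = −0.75 ln(1 − 0.499795) = −0.75 ln(0.500205)
  = −0.75 × (-0.692737) = 0.519553 substitutions/site.
Under a molecular clock d = 2μt, so t = d/(2μ) = 0.519553 / (2 × 6.4 × 10^-10) = 405.90 million years.

405.90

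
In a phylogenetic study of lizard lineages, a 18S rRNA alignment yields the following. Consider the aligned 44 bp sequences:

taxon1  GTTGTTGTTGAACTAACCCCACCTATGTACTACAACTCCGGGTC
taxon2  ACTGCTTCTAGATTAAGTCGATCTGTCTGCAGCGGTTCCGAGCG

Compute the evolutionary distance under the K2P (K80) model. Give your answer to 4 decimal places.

1.2786

Of 44 sites, 17 differences are transitions and 6 are transversions, so P = 17/44 ≈ 0.386364 and Q = 6/44 ≈ 0.136364.
Under the Kimura two-parameter model, d = −½ ln(1 − 2P − Q) − ¼ ln(1 − 2Q).
1 − 2P − Q = 0.090908, giving −½ ln(0.090908) = 1.198954.
1 − 2Q = 0.727272, giving −¼ ln(0.727272) = 0.079614.
d = 1.198954 + 0.079614 = 1.278568.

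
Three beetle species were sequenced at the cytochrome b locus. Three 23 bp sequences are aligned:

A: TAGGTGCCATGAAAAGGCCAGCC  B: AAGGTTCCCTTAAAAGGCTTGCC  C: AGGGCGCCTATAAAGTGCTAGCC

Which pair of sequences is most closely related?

A and B

A–B: 6/23 differ, p = 0.261, d = 0.321.
A–C: 9/23 differ, p = 0.391, d = 0.553.
B–C: 8/23 differ, p = 0.348, d = 0.467.
The smallest distance is between A and B.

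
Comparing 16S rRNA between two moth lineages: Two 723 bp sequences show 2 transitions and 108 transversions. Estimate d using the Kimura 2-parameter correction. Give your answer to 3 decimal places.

0.173

P = 2/723 ≈ 0.002766 and Q = 108/723 ≈ 0.149378.
Under the Kimura two-parameter model, d = −½ ln(1 − 2P − Q) − ¼ ln(1 − 2Q).
1 − 2P − Q = 0.84509, giving −½ ln(0.84509) = 0.084156.
1 − 2Q = 0.701244, giving −¼ ln(0.701244) = 0.088725.
d = 0.084156 + 0.088725 = 0.172881.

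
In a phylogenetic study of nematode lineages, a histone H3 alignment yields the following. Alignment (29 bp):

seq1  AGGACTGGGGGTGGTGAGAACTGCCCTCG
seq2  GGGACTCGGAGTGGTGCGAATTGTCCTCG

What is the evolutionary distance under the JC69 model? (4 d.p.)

The sequences differ at 6 of 29 sites (1, 7, 10, 17, 21, 24), so p = 6/29 ≈ 0.206897.
d = −(3/4) ln(1 − 4p/3) = −0.75 ln(1 − 0.275863) = −0.75 ln(0.724137)
  = −0.75 × (-0.322775) = 0.242081 substitutions/site.

0.2421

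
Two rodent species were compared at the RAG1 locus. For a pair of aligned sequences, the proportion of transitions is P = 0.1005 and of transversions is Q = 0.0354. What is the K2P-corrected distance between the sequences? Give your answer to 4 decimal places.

Under the Kimura two-parameter model, d = −½ ln(1 − 2P − Q) − ¼ ln(1 − 2Q).
1 − 2P − Q = 0.7636, giving −½ ln(0.7636) = 0.134856.
1 − 2Q = 0.9292, giving −¼ ln(0.9292) = 0.018358.
d = 0.134856 + 0.018358 = 0.153214.

0.1532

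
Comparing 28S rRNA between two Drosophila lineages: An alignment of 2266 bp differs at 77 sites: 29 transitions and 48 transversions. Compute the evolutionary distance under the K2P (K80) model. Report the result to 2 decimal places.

P = 29/2266 ≈ 0.012798 and Q = 48/2266 ≈ 0.021183.
Under the Kimura two-parameter model, d = −½ ln(1 − 2P − Q) − ¼ ln(1 − 2Q).
1 − 2P − Q = 0.953221, giving −½ ln(0.953221) = 0.023954.
1 − 2Q = 0.957634, giving −¼ ln(0.957634) = 0.010822.
d = 0.023954 + 0.010822 = 0.034776.

0.03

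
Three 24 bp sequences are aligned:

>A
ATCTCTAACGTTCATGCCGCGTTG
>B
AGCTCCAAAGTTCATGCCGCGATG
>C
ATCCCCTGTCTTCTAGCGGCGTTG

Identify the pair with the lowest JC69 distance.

A–B: 4/24 differ, p = 0.167, d = 0.188.
A–C: 9/24 differ, p = 0.375, d = 0.520.
B–C: 10/24 differ, p = 0.417, d = 0.608.
The smallest distance is between A and B.

A and B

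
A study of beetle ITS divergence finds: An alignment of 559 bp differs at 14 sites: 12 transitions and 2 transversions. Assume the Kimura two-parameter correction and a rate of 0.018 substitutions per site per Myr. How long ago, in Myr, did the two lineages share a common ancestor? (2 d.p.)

0.71

P = 12/559 ≈ 0.021467 and Q = 2/559 ≈ 0.003578.
Under the Kimura two-parameter model, d = −½ ln(1 − 2P − Q) − ¼ ln(1 − 2Q).
1 − 2P − Q = 0.953488, giving −½ ln(0.953488) = 0.023814.
1 − 2Q = 0.992844, giving −¼ ln(0.992844) = 0.001795.
d = 0.023814 + 0.001795 = 0.025609.
Under a molecular clock d = 2μt, so t = d/(2μ) = 0.025609 / (2 × 0.018) = 0.71 Myr.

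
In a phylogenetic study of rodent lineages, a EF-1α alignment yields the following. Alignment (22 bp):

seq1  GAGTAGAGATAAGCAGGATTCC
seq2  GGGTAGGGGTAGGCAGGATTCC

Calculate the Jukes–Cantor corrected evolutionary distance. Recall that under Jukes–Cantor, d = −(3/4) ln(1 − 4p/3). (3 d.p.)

0.208

The sequences differ at 4 of 22 sites (2, 7, 9, 12), so p = 4/22 ≈ 0.181818.
d = −(3/4) ln(1 − 4p/3) = −0.75 ln(1 − 0.242424) = −0.75 ln(0.757576)
  = −0.75 × (-0.277631) = 0.208223 substitutions/site.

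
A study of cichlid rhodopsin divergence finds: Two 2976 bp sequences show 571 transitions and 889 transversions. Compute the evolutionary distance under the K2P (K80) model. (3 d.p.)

0.801

P = 571/2976 ≈ 0.191868 and Q = 889/2976 ≈ 0.298723.
Under the Kimura two-parameter model, d = −½ ln(1 − 2P − Q) − ¼ ln(1 − 2Q).
1 − 2P − Q = 0.317541, giving −½ ln(0.317541) = 0.573574.
1 − 2Q = 0.402554, giving −¼ ln(0.402554) = 0.227482.
d = 0.573574 + 0.227482 = 0.801056.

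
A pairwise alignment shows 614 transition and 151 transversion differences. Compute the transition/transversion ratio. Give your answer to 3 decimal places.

4.066

R = 614/151 = 4.066225… ≈ 4.066 (to 3 d.p.).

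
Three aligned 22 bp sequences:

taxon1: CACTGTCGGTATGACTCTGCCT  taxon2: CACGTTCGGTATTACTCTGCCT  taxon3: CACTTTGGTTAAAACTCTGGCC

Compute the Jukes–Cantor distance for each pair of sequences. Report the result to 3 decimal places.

d(taxon1,taxon2) = 0.151, d(taxon1,taxon3) = 0.414, d(taxon2,taxon3) = 0.414

taxon1–taxon2: 3/22 sites differ → p ≈ 0.136364, d = −0.75 ln(1 − 0.181819) = 0.150504 ≈ 0.151.
taxon1–taxon3: 7/22 sites differ → p ≈ 0.318182, d = −0.75 ln(1 − 0.424243) = 0.414052 ≈ 0.414.
taxon2–taxon3: 7/22 sites differ → p ≈ 0.318182, d = −0.75 ln(1 − 0.424243) = 0.414052 ≈ 0.414.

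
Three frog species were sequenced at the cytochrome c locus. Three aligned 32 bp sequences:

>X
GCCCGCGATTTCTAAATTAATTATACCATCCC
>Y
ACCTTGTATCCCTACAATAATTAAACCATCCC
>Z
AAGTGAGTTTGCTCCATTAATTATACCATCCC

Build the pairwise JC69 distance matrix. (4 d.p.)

d(X,Y) = 0.4042, d(X,Z) = 0.3525, d(Y,Z) = 0.4598

X–Y: 10/32 sites differ → p = 0.3125, d = −0.75 ln(1 − 0.416667) = 0.404248 ≈ 0.4042.
X–Z: 9/32 sites differ → p = 0.28125, d = −0.75 ln(1 − 0.375) = 0.352503 ≈ 0.3525.
Y–Z: 11/32 sites differ → p = 0.34375, d = −0.75 ln(1 − 0.458333) = 0.459828 ≈ 0.4598.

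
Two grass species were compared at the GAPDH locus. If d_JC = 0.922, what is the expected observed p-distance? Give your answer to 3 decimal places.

p = (3/4)(1 − e^(−4d/3)) = 0.75 × (1 − e^(-1.229333)) = 0.75 × (1 − 0.292488) = 0.530634.

0.531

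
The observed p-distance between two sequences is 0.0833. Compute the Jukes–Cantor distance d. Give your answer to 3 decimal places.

0.088

d = −(3/4) ln(1 − 4p/3) = −0.75 ln(1 − 0.111067) = −0.75 ln(0.888933)
  = −0.75 × (-0.117733) = 0.088300 substitutions/site.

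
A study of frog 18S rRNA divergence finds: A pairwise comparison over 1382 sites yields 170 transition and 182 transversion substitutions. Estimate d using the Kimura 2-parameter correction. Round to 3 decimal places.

0.314

P = 170/1382 ≈ 0.12301 and Q = 182/1382 ≈ 0.131693.
Under the Kimura two-parameter model, d = −½ ln(1 − 2P − Q) − ¼ ln(1 − 2Q).
1 − 2P − Q = 0.622287, giving −½ ln(0.622287) = 0.237177.
1 − 2Q = 0.736614, giving −¼ ln(0.736614) = 0.076423.
d = 0.237177 + 0.076423 = 0.313600.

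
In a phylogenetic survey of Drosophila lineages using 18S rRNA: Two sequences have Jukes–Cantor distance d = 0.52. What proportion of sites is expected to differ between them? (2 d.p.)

p = (3/4)(1 − e^(−4d/3)) = 0.75 × (1 − e^(-0.693333)) = 0.75 × (1 − 0.499907) = 0.375070.

0.38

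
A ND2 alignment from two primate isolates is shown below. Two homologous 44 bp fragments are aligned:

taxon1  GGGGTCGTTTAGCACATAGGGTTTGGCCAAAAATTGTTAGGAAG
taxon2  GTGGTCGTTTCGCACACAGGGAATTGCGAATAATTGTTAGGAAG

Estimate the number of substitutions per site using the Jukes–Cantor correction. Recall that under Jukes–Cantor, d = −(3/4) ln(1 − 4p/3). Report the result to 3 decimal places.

The sequences differ at 8 of 44 sites (2, 11, 17, 22, 23, 25, 28, 31), so p = 8/44 ≈ 0.181818.
d = −(3/4) ln(1 − 4p/3) = −0.75 ln(1 − 0.242424) = −0.75 ln(0.757576)
  = −0.75 × (-0.277631) = 0.208223 substitutions/site.

0.208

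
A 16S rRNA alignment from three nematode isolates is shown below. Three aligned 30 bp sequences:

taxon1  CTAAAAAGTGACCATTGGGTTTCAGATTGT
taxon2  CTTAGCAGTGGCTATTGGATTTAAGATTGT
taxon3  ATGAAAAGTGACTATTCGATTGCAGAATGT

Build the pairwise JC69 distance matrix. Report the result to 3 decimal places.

d(taxon1,taxon2) = 0.280, d(taxon1,taxon3) = 0.280, d(taxon2,taxon3) = 0.383

taxon1–taxon2: 7/30 sites differ → p ≈ 0.233333, d = −0.75 ln(1 − 0.311111) = 0.279506 ≈ 0.280.
taxon1–taxon3: 7/30 sites differ → p ≈ 0.233333, d = −0.75 ln(1 − 0.311111) = 0.279506 ≈ 0.280.
taxon2–taxon3: 9/30 sites differ → p = 0.3, d = −0.75 ln(1 − 0.4) = 0.383119 ≈ 0.383.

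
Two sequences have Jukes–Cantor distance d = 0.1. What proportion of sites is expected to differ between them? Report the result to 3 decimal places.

0.094

p = (3/4)(1 − e^(−4d/3)) = 0.75 × (1 − e^(-0.133333)) = 0.75 × (1 − 0.875174) = 0.093620.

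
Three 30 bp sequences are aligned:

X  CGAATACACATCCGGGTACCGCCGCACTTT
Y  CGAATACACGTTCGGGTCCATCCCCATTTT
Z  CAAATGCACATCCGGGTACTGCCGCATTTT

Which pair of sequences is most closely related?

X and Z

X–Y: 7/30 differ, p = 0.233, d = 0.280.
X–Z: 4/30 differ, p = 0.133, d = 0.147.
Y–Z: 8/30 differ, p = 0.267, d = 0.330.
The smallest distance is between X and Z.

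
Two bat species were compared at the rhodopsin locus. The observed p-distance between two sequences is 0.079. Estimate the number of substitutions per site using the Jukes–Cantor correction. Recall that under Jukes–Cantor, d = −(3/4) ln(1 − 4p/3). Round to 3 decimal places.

0.083

d = −(3/4) ln(1 − 4p/3) = −0.75 ln(1 − 0.105333) = −0.75 ln(0.894667)
  = −0.75 × (-0.111304) = 0.083478 substitutions/site.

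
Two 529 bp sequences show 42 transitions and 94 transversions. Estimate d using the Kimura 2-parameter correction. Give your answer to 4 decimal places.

P = 42/529 ≈ 0.079395 and Q = 94/529 ≈ 0.177694.
Under the Kimura two-parameter model, d = −½ ln(1 − 2P − Q) − ¼ ln(1 − 2Q).
1 − 2P − Q = 0.663516, giving −½ ln(0.663516) = 0.205101.
1 − 2Q = 0.644612, giving −¼ ln(0.644612) = 0.109777.
d = 0.205101 + 0.109777 = 0.314878.

0.3149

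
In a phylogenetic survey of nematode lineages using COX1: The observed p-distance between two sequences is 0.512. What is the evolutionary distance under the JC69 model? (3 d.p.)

d = −(3/4) ln(1 − 4p/3) = −0.75 ln(1 − 0.682667) = −0.75 ln(0.317333)
  = −0.75 × (-1.147804) = 0.860853 substitutions/site.

0.861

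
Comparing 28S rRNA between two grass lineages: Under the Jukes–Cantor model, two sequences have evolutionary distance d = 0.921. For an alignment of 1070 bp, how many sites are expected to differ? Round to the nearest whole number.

Invert JC69: p = (3/4)(1 − e^(−4d/3)) = 0.75 × (1 − e^(-1.228)) = 0.75 × (1 − 0.292878) = 0.530342.
Expected differing sites = pL ≈ 0.530342 × 1070 = 567.46594 ≈ 567.

567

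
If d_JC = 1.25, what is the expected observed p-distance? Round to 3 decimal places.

p = (3/4)(1 − e^(−4d/3)) = 0.75 × (1 − e^(-1.666667)) = 0.75 × (1 − 0.188876) = 0.608343.

0.608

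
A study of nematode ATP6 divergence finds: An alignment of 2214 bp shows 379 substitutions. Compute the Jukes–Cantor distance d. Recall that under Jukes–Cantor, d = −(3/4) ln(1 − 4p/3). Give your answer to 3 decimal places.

p = 379/2214 ≈ 0.171183.
d = −(3/4) ln(1 − 4p/3) = −0.75 ln(1 − 0.228244) = −0.75 ln(0.771756)
  = −0.75 × (-0.259087) = 0.194315 substitutions/site.

0.194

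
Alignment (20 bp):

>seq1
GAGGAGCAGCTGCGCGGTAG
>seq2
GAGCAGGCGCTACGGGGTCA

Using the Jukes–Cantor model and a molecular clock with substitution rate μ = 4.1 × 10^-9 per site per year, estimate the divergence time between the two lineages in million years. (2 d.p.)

57.49

The sequences differ at 7 of 20 sites (4, 7, 8, 12, 15, 19, 20), so p = 7/20 = 0.35.
d = −(3/4) ln(1 − 4p/3) = −0.75 ln(1 − 0.466667) = −0.75 ln(0.533333)
  = −0.75 × (-0.628609) = 0.471457 substitutions/site.
Under a molecular clock d = 2μt, so t = d/(2μ) = 0.471457 / (2 × 4.1 × 10^-9) = 57.49 million years.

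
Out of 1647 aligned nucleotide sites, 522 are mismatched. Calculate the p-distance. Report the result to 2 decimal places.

p = 522/1647 = 0.316939… ≈ 0.32 (to 2 d.p.).

0.32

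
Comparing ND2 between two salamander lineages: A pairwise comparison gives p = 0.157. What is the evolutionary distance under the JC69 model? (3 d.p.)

d = −(3/4) ln(1 − 4p/3) = −0.75 ln(1 − 0.209333) = −0.75 ln(0.790667)
  = −0.75 × (-0.234878) = 0.176159 substitutions/site.

0.176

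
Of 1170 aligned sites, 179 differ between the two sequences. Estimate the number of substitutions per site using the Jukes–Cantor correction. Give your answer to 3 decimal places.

0.171

p = 179/1170 ≈ 0.152991.
d = −(3/4) ln(1 − 4p/3) = −0.75 ln(1 − 0.203988) = −0.75 ln(0.796012)
  = −0.75 × (-0.228141) = 0.171106 substitutions/site.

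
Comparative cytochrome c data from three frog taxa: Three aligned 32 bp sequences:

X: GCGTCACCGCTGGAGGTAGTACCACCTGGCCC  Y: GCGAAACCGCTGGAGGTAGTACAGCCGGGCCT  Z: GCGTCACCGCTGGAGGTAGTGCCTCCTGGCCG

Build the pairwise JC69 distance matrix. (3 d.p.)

X–Y: 6/32 sites differ → p = 0.1875, d = −0.75 ln(1 − 0.25) = 0.215762 ≈ 0.216.
X–Z: 3/32 sites differ → p = 0.09375, d = −0.75 ln(1 − 0.125) = 0.100149 ≈ 0.100.
Y–Z: 7/32 sites differ → p = 0.21875, d = −0.75 ln(1 − 0.291667) = 0.258631 ≈ 0.259.

d(X,Y) = 0.216, d(X,Z) = 0.100, d(Y,Z) = 0.259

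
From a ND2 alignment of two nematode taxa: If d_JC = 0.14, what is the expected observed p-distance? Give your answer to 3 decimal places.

0.128

p = (3/4)(1 − e^(−4d/3)) = 0.75 × (1 − e^(-0.186667)) = 0.75 × (1 − 0.829720) = 0.127710.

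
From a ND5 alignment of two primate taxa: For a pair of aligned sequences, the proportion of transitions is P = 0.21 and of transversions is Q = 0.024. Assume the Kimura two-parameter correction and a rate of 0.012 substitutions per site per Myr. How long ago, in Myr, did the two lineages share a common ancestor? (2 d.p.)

12.74

Under the Kimura two-parameter model, d = −½ ln(1 − 2P − Q) − ¼ ln(1 − 2Q).
1 − 2P − Q = 0.556, giving −½ ln(0.556) = 0.293493.
1 − 2Q = 0.952, giving −¼ ln(0.952) = 0.012298.
d = 0.293493 + 0.012298 = 0.305791.
Under a molecular clock d = 2μt, so t = d/(2μ) = 0.305791 / (2 × 0.012) = 12.74 Myr.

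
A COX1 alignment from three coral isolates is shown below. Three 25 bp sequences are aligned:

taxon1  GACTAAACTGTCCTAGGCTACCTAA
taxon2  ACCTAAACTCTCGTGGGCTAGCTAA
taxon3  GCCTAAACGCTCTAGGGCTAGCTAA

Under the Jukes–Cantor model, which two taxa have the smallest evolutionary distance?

taxon1–taxon2: 6/25 differ, p = 0.240, d = 0.289.
taxon1–taxon3: 7/25 differ, p = 0.280, d = 0.351.
taxon2–taxon3: 4/25 differ, p = 0.160, d = 0.180.
The smallest distance is between taxon2 and taxon3.

taxon2 and taxon3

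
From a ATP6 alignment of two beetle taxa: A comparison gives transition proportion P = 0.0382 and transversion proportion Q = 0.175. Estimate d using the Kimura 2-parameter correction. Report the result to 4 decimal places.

Under the Kimura two-parameter model, d = −½ ln(1 − 2P − Q) − ¼ ln(1 − 2Q).
1 − 2P − Q = 0.7486, giving −½ ln(0.7486) = 0.144775.
1 − 2Q = 0.65, giving −¼ ln(0.65) = 0.107696.
d = 0.144775 + 0.107696 = 0.252471.

0.2525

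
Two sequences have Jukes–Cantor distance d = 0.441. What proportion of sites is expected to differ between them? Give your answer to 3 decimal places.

p = (3/4)(1 − e^(−4d/3)) = 0.75 × (1 − e^(-0.588)) = 0.75 × (1 − 0.555437) = 0.333422.

0.333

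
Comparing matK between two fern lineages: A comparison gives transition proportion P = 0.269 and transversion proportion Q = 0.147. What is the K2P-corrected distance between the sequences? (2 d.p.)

Under the Kimura two-parameter model, d = −½ ln(1 − 2P − Q) − ¼ ln(1 − 2Q).
1 − 2P − Q = 0.315, giving −½ ln(0.315) = 0.577591.
1 − 2Q = 0.706, giving −¼ ln(0.706) = 0.087035.
d = 0.577591 + 0.087035 = 0.664626.

0.66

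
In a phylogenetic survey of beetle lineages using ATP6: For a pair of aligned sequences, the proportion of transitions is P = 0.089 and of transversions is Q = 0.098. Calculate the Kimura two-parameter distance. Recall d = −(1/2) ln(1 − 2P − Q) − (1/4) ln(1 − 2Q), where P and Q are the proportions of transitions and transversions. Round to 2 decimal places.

0.22

Under the Kimura two-parameter model, d = −½ ln(1 − 2P − Q) − ¼ ln(1 − 2Q).
1 − 2P − Q = 0.724, giving −½ ln(0.724) = 0.161482.
1 − 2Q = 0.804, giving −¼ ln(0.804) = 0.054539.
d = 0.161482 + 0.054539 = 0.216021.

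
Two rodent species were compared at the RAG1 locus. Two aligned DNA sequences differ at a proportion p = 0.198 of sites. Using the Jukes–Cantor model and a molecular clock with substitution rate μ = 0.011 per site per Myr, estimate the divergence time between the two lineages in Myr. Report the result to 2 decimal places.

d = −(3/4) ln(1 − 4p/3) = −0.75 ln(1 − 0.264) = −0.75 ln(0.736)
  = −0.75 × (-0.306525) = 0.229894 substitutions/site.
Under a molecular clock d = 2μt, so t = d/(2μ) = 0.229894 / (2 × 0.011) = 10.45 Myr.

10.45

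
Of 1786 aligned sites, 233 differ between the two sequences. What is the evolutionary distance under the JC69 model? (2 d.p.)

0.14

p = 233/1786 ≈ 0.130459.
d = −(3/4) ln(1 − 4p/3) = −0.75 ln(1 − 0.173945) = −0.75 ln(0.826055)
  = −0.75 × (-0.191094) = 0.143321 substitutions/site.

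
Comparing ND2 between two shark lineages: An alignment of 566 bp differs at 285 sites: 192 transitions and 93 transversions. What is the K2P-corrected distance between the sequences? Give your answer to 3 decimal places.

P = 192/566 ≈ 0.339223 and Q = 93/566 ≈ 0.164311.
Under the Kimura two-parameter model, d = −½ ln(1 − 2P − Q) − ¼ ln(1 − 2Q).
1 − 2P − Q = 0.157243, giving −½ ln(0.157243) = 0.924981.
1 − 2Q = 0.671378, giving −¼ ln(0.671378) = 0.099606.
d = 0.924981 + 0.099606 = 1.024587.

1.025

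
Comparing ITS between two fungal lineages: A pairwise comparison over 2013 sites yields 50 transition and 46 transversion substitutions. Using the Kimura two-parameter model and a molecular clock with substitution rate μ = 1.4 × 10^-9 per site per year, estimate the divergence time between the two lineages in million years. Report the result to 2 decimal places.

17.62

P = 50/2013 ≈ 0.024839 and Q = 46/2013 ≈ 0.022851.
Under the Kimura two-parameter model, d = −½ ln(1 − 2P − Q) − ¼ ln(1 − 2Q).
1 − 2P − Q = 0.927471, giving −½ ln(0.927471) = 0.037647.
1 − 2Q = 0.954298, giving −¼ ln(0.954298) = 0.011695.
d = 0.037647 + 0.011695 = 0.049342.
Under a molecular clock d = 2μt, so t = d/(2μ) = 0.049342 / (2 × 1.4 × 10^-9) = 17.62 million years.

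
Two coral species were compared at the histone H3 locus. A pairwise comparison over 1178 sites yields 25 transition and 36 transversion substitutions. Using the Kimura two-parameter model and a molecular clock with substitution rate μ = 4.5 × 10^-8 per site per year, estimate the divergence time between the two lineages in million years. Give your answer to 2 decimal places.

0.60

P = 25/1178 ≈ 0.021222 and Q = 36/1178 ≈ 0.03056.
Under the Kimura two-parameter model, d = −½ ln(1 − 2P − Q) − ¼ ln(1 − 2Q).
1 − 2P − Q = 0.926996, giving −½ ln(0.926996) = 0.037903.
1 − 2Q = 0.93888, giving −¼ ln(0.93888) = 0.015767.
d = 0.037903 + 0.015767 = 0.053670.
Under a molecular clock d = 2μt, so t = d/(2μ) = 0.053670 / (2 × 4.5 × 10^-8) = 0.60 million years.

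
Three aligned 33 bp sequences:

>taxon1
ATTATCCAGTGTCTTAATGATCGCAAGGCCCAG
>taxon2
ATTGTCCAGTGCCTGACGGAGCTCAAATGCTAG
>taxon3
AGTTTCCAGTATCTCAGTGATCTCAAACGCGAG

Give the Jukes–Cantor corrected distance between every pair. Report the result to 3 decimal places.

d(taxon1,taxon2) = 0.441, d(taxon1,taxon3) = 0.388, d(taxon2,taxon3) = 0.388

taxon1–taxon2: 11/33 sites differ → p ≈ 0.333333, d = −0.75 ln(1 − 0.444444) = 0.440839 ≈ 0.441.
taxon1–taxon3: 10/33 sites differ → p ≈ 0.30303, d = −0.75 ln(1 − 0.40404) = 0.388186 ≈ 0.388.
taxon2–taxon3: 10/33 sites differ → p ≈ 0.30303, d = −0.75 ln(1 − 0.40404) = 0.388186 ≈ 0.388.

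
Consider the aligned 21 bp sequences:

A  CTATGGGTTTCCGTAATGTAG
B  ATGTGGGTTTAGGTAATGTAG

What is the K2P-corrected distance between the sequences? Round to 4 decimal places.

0.2201

Of 21 sites, 1 differences are transitions and 3 are transversions, so P = 1/21 ≈ 0.047619 and Q = 3/21 ≈ 0.142857.
Under the Kimura two-parameter model, d = −½ ln(1 − 2P − Q) − ¼ ln(1 − 2Q).
1 − 2P − Q = 0.761905, giving −½ ln(0.761905) = 0.135967.
1 − 2Q = 0.714286, giving −¼ ln(0.714286) = 0.084118.
d = 0.135967 + 0.084118 = 0.220085.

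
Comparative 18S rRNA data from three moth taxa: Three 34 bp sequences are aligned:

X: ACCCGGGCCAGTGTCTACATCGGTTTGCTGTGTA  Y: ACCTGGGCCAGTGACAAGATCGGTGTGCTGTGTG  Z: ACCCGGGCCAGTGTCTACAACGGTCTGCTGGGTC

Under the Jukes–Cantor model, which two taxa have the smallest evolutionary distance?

X–Y: 6/34 differ, p = 0.176, d = 0.201.
X–Z: 4/34 differ, p = 0.118, d = 0.128.
Y–Z: 8/34 differ, p = 0.235, d = 0.282.
The smallest distance is between X and Z.

X and Z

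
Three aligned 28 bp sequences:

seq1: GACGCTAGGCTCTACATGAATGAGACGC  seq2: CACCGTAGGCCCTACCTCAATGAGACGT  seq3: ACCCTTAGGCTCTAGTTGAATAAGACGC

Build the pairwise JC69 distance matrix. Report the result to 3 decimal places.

d(seq1,seq2) = 0.304, d(seq1,seq3) = 0.304, d(seq2,seq3) = 0.420

seq1–seq2: 7/28 sites differ → p = 0.25, d = −0.75 ln(1 − 0.333333) = 0.304098 ≈ 0.304.
seq1–seq3: 7/28 sites differ → p = 0.25, d = −0.75 ln(1 − 0.333333) = 0.304098 ≈ 0.304.
seq2–seq3: 9/28 sites differ → p ≈ 0.321429, d = −0.75 ln(1 − 0.428572) = 0.419713 ≈ 0.420.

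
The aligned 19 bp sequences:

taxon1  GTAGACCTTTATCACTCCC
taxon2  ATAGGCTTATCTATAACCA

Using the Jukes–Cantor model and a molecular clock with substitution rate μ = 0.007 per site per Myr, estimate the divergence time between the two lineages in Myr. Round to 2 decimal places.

The sequences differ at 10 of 19 sites (1, 5, 7, 9, 11, 13, 14, 15, 16, 19), so p = 10/19 ≈ 0.526316.
d = −(3/4) ln(1 − 4p/3) = −0.75 ln(1 − 0.701755) = −0.75 ln(0.298245)
  = −0.75 × (-1.209840) = 0.907380 substitutions/site.
Under a molecular clock d = 2μt, so t = d/(2μ) = 0.907380 / (2 × 0.007) = 64.81 Myr.

64.81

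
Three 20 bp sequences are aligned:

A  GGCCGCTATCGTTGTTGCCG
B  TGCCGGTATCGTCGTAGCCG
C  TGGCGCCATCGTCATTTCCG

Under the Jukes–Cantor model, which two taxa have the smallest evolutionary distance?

A–B: 4/20 differ, p = 0.200, d = 0.233.
A–C: 6/20 differ, p = 0.300, d = 0.383.
B–C: 6/20 differ, p = 0.300, d = 0.383.
The smallest distance is between A and B.

A and B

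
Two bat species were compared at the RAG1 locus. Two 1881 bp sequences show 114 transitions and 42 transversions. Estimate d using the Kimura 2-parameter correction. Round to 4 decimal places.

P = 114/1881 ≈ 0.060606 and Q = 42/1881 ≈ 0.022329.
Under the Kimura two-parameter model, d = −½ ln(1 − 2P − Q) − ¼ ln(1 − 2Q).
1 − 2P − Q = 0.856459, giving −½ ln(0.856459) = 0.077474.
1 − 2Q = 0.955342, giving −¼ ln(0.955342) = 0.011421.
d = 0.077474 + 0.011421 = 0.088895.

0.0889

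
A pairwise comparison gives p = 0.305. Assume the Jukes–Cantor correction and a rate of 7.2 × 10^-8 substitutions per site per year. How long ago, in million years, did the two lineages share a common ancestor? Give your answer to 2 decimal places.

2.72

d = −(3/4) ln(1 − 4p/3) = −0.75 ln(1 − 0.406667) = −0.75 ln(0.593333)
  = −0.75 × (-0.521999) = 0.391499 substitutions/site.
Under a molecular clock d = 2μt, so t = d/(2μ) = 0.391499 / (2 × 7.2 × 10^-8) = 2.72 million years.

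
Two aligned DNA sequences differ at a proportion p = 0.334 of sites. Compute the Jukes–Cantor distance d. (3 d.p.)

0.442

d = −(3/4) ln(1 − 4p/3) = −0.75 ln(1 − 0.445333) = −0.75 ln(0.554667)
  = −0.75 × (-0.589387) = 0.442040 substitutions/site.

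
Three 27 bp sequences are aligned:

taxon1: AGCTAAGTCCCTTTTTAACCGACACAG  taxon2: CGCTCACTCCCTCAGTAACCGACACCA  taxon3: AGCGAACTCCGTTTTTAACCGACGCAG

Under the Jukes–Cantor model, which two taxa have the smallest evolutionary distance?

taxon1 and taxon3

taxon1–taxon2: 8/27 differ, p = 0.296, d = 0.377.
taxon1–taxon3: 4/27 differ, p = 0.148, d = 0.165.
taxon2–taxon3: 10/27 differ, p = 0.370, d = 0.511.
The smallest distance is between taxon1 and taxon3.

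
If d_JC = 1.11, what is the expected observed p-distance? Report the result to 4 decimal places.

0.5793

p = (3/4)(1 − e^(−4d/3)) = 0.75 × (1 − e^(-1.48)) = 0.75 × (1 − 0.227638) = 0.579272.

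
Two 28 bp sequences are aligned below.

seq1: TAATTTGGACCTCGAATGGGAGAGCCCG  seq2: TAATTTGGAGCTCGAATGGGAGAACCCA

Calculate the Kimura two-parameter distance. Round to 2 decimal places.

0.12

Of 28 sites, 2 differences are transitions and 1 are transversions, so P = 2/28 ≈ 0.071429 and Q = 1/28 ≈ 0.035714.
Under the Kimura two-parameter model, d = −½ ln(1 − 2P − Q) − ¼ ln(1 − 2Q).
1 − 2P − Q = 0.821428, giving −½ ln(0.821428) = 0.098355.
1 − 2Q = 0.928572, giving −¼ ln(0.928572) = 0.018527.
d = 0.098355 + 0.018527 = 0.116882.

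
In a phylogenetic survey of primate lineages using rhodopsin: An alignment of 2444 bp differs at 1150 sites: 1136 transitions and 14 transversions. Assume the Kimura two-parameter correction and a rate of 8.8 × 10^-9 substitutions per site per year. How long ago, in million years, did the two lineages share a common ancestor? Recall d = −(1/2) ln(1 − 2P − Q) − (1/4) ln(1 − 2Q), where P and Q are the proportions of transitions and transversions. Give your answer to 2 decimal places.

77.97

P = 1136/2444 ≈ 0.464812 and Q = 14/2444 ≈ 0.005728.
Under the Kimura two-parameter model, d = −½ ln(1 − 2P − Q) − ¼ ln(1 − 2Q).
1 − 2P − Q = 0.064648, giving −½ ln(0.064648) = 1.369399.
1 − 2Q = 0.988544, giving −¼ ln(0.988544) = 0.002881.
d = 1.369399 + 0.002881 = 1.372280.
Under a molecular clock d = 2μt, so t = d/(2μ) = 1.372280 / (2 × 8.8 × 10^-9) = 77.97 million years.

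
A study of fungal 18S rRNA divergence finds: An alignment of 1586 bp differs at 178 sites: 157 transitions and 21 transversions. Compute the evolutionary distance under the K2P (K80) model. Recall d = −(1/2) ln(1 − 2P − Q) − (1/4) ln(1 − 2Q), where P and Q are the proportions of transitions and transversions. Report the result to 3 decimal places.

P = 157/1586 ≈ 0.098991 and Q = 21/1586 ≈ 0.013241.
Under the Kimura two-parameter model, d = −½ ln(1 − 2P − Q) − ¼ ln(1 − 2Q).
1 − 2P − Q = 0.788777, giving −½ ln(0.788777) = 0.118636.
1 − 2Q = 0.973518, giving −¼ ln(0.973518) = 0.006710.
d = 0.118636 + 0.006710 = 0.125346.

0.125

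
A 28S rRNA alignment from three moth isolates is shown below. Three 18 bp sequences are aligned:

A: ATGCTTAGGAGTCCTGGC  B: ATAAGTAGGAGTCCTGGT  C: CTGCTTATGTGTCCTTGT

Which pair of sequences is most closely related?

A and B

A–B: 4/18 differ, p = 0.222, d = 0.264.
A–C: 5/18 differ, p = 0.278, d = 0.347.
B–C: 7/18 differ, p = 0.389, d = 0.548.
The smallest distance is between A and B.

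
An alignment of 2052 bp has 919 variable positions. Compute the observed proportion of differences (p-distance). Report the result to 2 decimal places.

0.45

p = 919/2052 = 0.447855… ≈ 0.45 (to 2 d.p.).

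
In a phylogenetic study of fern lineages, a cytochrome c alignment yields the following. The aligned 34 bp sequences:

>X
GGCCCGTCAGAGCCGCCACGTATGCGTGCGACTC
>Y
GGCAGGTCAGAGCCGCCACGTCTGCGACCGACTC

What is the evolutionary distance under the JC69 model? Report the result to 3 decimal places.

0.164

The sequences differ at 5 of 34 sites (4, 5, 22, 27, 28), so p = 5/34 ≈ 0.147059.
d = −(3/4) ln(1 − 4p/3) = −0.75 ln(1 − 0.196079) = −0.75 ln(0.803921)
  = −0.75 × (-0.218254) = 0.163691 substitutions/site.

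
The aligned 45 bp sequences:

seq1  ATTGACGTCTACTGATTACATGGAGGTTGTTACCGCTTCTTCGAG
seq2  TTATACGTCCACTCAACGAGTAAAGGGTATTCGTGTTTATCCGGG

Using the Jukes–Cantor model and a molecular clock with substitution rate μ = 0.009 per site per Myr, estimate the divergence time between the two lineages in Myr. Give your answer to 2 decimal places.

The sequences differ at 21 of 45 sites, so p = 21/45 ≈ 0.466667.
d = −(3/4) ln(1 − 4p/3) = −0.75 ln(1 − 0.622223) = −0.75 ln(0.377777)
  = −0.75 × (-0.973451) = 0.730088 substitutions/site.
Under a molecular clock d = 2μt, so t = d/(2μ) = 0.730088 / (2 × 0.009) = 40.56 Myr.

40.56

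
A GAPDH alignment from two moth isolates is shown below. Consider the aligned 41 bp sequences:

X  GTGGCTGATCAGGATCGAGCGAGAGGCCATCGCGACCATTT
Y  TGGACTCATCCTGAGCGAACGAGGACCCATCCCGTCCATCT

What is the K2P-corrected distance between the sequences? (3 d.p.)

0.456

Of 41 sites, 5 differences are transitions and 9 are transversions, so P = 5/41 ≈ 0.121951 and Q = 9/41 ≈ 0.219512.
Under the Kimura two-parameter model, d = −½ ln(1 − 2P − Q) − ¼ ln(1 − 2Q).
1 − 2P − Q = 0.536586, giving −½ ln(0.536586) = 0.311264.
1 − 2Q = 0.560976, giving −¼ ln(0.560976) = 0.144519.
d = 0.311264 + 0.144519 = 0.455783.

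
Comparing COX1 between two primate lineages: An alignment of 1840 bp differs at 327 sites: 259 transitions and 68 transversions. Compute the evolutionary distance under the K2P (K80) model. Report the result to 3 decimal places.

0.211

P = 259/1840 ≈ 0.140761 and Q = 68/1840 ≈ 0.036957.
Under the Kimura two-parameter model, d = −½ ln(1 − 2P − Q) − ¼ ln(1 − 2Q).
1 − 2P − Q = 0.681521, giving −½ ln(0.681521) = 0.191714.
1 − 2Q = 0.926086, giving −¼ ln(0.926086) = 0.019197.
d = 0.191714 + 0.019197 = 0.210911.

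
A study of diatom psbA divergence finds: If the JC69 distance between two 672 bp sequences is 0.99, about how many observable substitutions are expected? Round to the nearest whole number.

369

Invert JC69: p = (3/4)(1 − e^(−4d/3)) = 0.75 × (1 − e^(-1.32)) = 0.75 × (1 − 0.267135) = 0.549649.
Expected differing sites = pL ≈ 0.549649 × 672 = 369.364128 ≈ 369.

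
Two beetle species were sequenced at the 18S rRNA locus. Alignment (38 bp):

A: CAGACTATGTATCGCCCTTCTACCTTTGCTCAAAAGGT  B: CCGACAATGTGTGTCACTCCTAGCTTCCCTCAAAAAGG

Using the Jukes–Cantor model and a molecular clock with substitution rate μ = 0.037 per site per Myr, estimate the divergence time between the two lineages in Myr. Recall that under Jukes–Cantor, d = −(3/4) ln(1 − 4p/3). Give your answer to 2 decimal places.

The sequences differ at 12 of 38 sites, so p = 12/38 ≈ 0.315789.
d = −(3/4) ln(1 − 4p/3) = −0.75 ln(1 − 0.421052) = −0.75 ln(0.578948)
  = −0.75 × (-0.546543) = 0.409907 substitutions/site.
Under a molecular clock d = 2μt, so t = d/(2μ) = 0.409907 / (2 × 0.037) = 5.54 Myr.

5.54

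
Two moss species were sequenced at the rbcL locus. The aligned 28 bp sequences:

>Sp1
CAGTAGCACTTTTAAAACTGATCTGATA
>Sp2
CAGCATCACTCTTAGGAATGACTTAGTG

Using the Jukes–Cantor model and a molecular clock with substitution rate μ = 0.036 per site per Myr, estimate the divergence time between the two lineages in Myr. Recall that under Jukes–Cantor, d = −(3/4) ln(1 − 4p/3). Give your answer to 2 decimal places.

The sequences differ at 11 of 28 sites, so p = 11/28 ≈ 0.392857.
d = −(3/4) ln(1 − 4p/3) = −0.75 ln(1 − 0.523809) = −0.75 ln(0.476191)
  = −0.75 × (-0.741936) = 0.556452 substitutions/site.
Under a molecular clock d = 2μt, so t = d/(2μ) = 0.556452 / (2 × 0.036) = 7.73 Myr.

7.73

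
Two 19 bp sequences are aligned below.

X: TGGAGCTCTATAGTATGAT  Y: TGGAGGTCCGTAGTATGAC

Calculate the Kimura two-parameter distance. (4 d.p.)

Of 19 sites, 3 differences are transitions and 1 are transversions, so P = 3/19 ≈ 0.157895 and Q = 1/19 ≈ 0.052632.
Under the Kimura two-parameter model, d = −½ ln(1 − 2P − Q) − ¼ ln(1 − 2Q).
1 − 2P − Q = 0.631578, giving −½ ln(0.631578) = 0.229767.
1 − 2Q = 0.894736, giving −¼ ln(0.894736) = 0.027807.
d = 0.229767 + 0.027807 = 0.257574.

0.2576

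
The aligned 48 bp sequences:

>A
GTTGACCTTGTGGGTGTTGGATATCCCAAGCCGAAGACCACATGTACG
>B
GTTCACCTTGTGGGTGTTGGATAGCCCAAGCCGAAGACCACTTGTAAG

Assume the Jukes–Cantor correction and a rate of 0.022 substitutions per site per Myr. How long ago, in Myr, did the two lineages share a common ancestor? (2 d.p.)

The sequences differ at 4 of 48 sites (4, 24, 42, 47), so p = 4/48 ≈ 0.083333.
d = −(3/4) ln(1 − 4p/3) = −0.75 ln(1 − 0.111111) = −0.75 ln(0.888889)
  = −0.75 × (-0.117783) = 0.088337 substitutions/site.
Under a molecular clock d = 2μt, so t = d/(2μ) = 0.088337 / (2 × 0.022) = 2.01 Myr.

2.01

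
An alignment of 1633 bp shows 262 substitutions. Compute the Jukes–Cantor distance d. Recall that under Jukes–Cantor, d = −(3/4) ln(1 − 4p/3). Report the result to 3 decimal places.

0.181

p = 262/1633 ≈ 0.160441.
d = −(3/4) ln(1 − 4p/3) = −0.75 ln(1 − 0.213921) = −0.75 ln(0.786079)
  = −0.75 × (-0.240698) = 0.180524 substitutions/site.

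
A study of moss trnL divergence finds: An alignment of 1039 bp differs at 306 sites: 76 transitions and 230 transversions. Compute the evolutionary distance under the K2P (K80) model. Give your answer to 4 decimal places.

P = 76/1039 ≈ 0.073147 and Q = 230/1039 ≈ 0.221367.
Under the Kimura two-parameter model, d = −½ ln(1 − 2P − Q) − ¼ ln(1 − 2Q).
1 − 2P − Q = 0.632339, giving −½ ln(0.632339) = 0.229165.
1 − 2Q = 0.557266, giving −¼ ln(0.557266) = 0.146178.
d = 0.229165 + 0.146178 = 0.375343.

0.3753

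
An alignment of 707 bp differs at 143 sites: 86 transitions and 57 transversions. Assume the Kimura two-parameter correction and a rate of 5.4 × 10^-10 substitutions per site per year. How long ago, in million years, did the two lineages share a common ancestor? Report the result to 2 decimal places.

P = 86/707 ≈ 0.121641 and Q = 57/707 ≈ 0.080622.
Under the Kimura two-parameter model, d = −½ ln(1 − 2P − Q) − ¼ ln(1 − 2Q).
1 − 2P − Q = 0.676096, giving −½ ln(0.676096) = 0.195710.
1 − 2Q = 0.838756, giving −¼ ln(0.838756) = 0.043959.
d = 0.195710 + 0.043959 = 0.239669.
Under a molecular clock d = 2μt, so t = d/(2μ) = 0.239669 / (2 × 5.4 × 10^-10) = 221.92 million years.

221.92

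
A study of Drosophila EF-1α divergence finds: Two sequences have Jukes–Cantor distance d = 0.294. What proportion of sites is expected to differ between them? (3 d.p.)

0.243

p = (3/4)(1 − e^(−4d/3)) = 0.75 × (1 − e^(-0.392)) = 0.75 × (1 − 0.675704) = 0.243222.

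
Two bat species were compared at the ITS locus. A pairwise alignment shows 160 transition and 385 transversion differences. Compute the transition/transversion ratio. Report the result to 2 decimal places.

R = 160/385 = 0.415584… ≈ 0.42 (to 2 d.p.).

0.42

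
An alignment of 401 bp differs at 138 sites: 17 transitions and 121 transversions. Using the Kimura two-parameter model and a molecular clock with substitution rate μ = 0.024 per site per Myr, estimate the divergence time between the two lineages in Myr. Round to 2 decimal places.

9.91

P = 17/401 ≈ 0.042394 and Q = 121/401 ≈ 0.301746.
Under the Kimura two-parameter model, d = −½ ln(1 − 2P − Q) − ¼ ln(1 − 2Q).
1 − 2P − Q = 0.613466, giving −½ ln(0.613466) = 0.244315.
1 − 2Q = 0.396508, giving −¼ ln(0.396508) = 0.231265.
d = 0.244315 + 0.231265 = 0.475580.
Under a molecular clock d = 2μt, so t = d/(2μ) = 0.475580 / (2 × 0.024) = 9.91 Myr.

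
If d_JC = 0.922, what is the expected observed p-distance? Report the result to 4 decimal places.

p = (3/4)(1 − e^(−4d/3)) = 0.75 × (1 − e^(-1.229333)) = 0.75 × (1 − 0.292488) = 0.530634.

0.5306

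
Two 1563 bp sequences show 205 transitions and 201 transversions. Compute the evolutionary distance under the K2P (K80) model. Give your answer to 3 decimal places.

P = 205/1563 ≈ 0.131158 and Q = 201/1563 ≈ 0.128599.
Under the Kimura two-parameter model, d = −½ ln(1 − 2P − Q) − ¼ ln(1 − 2Q).
1 − 2P − Q = 0.609085, giving −½ ln(0.609085) = 0.247899.
1 − 2Q = 0.742802, giving −¼ ln(0.742802) = 0.074331.
d = 0.247899 + 0.074331 = 0.322230.

0.322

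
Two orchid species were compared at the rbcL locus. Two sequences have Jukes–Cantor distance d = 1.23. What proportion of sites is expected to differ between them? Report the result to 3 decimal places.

p = (3/4)(1 − e^(−4d/3)) = 0.75 × (1 − e^(-1.64)) = 0.75 × (1 − 0.193980) = 0.604515.

0.605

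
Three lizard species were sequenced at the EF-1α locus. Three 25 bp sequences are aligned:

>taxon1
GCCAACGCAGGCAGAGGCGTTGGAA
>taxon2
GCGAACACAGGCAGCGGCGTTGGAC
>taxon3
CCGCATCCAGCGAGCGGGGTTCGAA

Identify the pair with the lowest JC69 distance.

taxon1 and taxon2

taxon1–taxon2: 4/25 differ, p = 0.160, d = 0.180.
taxon1–taxon3: 10/25 differ, p = 0.400, d = 0.572.
taxon2–taxon3: 9/25 differ, p = 0.360, d = 0.490.
The smallest distance is between taxon1 and taxon2.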